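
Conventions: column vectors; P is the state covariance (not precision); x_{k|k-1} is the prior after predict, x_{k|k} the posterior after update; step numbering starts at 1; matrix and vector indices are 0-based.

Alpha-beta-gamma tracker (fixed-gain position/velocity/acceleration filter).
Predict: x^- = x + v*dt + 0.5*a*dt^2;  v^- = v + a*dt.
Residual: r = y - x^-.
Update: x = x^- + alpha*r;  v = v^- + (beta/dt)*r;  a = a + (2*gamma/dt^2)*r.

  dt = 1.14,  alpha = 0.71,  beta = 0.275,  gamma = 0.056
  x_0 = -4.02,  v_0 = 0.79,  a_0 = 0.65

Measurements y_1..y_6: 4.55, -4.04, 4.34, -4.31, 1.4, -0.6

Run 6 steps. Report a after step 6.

step 1: x_pred=-2.6970  r=7.2470  x^+=2.4484  v^+=3.2792  a^+=1.2746
step 2: x_pred=7.0148  r=-11.0548  x^+=-0.8341  v^+=2.0654  a^+=0.3218
step 3: x_pred=1.7296  r=2.6104  x^+=3.5830  v^+=3.0620  a^+=0.5468
step 4: x_pred=7.4290  r=-11.7390  x^+=-0.9057  v^+=0.8536  a^+=-0.4649
step 5: x_pred=-0.2346  r=1.6346  x^+=0.9260  v^+=0.7180  a^+=-0.3240
step 6: x_pred=1.5339  r=-2.1339  x^+=0.0188  v^+=-0.1661  a^+=-0.5079

a_post = -0.5079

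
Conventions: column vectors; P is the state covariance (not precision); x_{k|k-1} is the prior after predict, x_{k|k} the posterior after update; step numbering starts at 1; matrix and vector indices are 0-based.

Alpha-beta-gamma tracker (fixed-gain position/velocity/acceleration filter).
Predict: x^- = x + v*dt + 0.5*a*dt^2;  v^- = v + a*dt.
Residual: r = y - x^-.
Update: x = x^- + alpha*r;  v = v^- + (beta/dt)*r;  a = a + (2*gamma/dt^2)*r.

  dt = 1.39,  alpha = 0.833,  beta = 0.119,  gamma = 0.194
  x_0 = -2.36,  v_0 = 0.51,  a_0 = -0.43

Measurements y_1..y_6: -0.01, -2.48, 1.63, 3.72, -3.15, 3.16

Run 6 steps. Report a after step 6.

step 1: x_pred=-2.0665  r=2.0565  x^+=-0.3534  v^+=0.0884  a^+=-0.0170
step 2: x_pred=-0.2471  r=-2.2329  x^+=-2.1071  v^+=-0.1265  a^+=-0.4654
step 3: x_pred=-2.7325  r=4.3625  x^+=0.9015  v^+=-0.3999  a^+=0.4106
step 4: x_pred=0.7423  r=2.9777  x^+=3.2227  v^+=0.4258  a^+=1.0086
step 5: x_pred=4.7889  r=-7.9389  x^+=-1.8242  v^+=1.1481  a^+=-0.5857
step 6: x_pred=-0.7941  r=3.9541  x^+=2.4997  v^+=0.6726  a^+=0.2084

a_post = 0.2084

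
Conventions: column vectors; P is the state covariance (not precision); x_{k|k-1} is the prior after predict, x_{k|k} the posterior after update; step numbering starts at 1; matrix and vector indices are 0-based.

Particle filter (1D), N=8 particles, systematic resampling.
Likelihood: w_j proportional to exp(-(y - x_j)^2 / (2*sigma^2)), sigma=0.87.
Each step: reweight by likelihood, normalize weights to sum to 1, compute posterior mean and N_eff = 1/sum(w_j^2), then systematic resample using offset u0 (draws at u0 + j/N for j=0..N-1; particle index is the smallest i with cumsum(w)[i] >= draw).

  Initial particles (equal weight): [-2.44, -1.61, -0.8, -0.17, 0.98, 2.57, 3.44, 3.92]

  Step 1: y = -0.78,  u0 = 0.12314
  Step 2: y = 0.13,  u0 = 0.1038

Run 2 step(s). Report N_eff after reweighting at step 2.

N_eff = 6.3345

step 1: w=[0.0598, 0.2343, 0.3692, 0.2888, 0.0477, 0.0002, 0.0000, 0.0000]  mean=-0.8202  Neff=3.5659  idx=[1, 1, 2, 2, 2, 3, 3, 4]
step 2: w=[0.0303, 0.0303, 0.1263, 0.1263, 0.1263, 0.2108, 0.2108, 0.1388]  mean=-0.3364  Neff=6.3345  idx=[2, 3, 4, 5, 5, 6, 6, 7]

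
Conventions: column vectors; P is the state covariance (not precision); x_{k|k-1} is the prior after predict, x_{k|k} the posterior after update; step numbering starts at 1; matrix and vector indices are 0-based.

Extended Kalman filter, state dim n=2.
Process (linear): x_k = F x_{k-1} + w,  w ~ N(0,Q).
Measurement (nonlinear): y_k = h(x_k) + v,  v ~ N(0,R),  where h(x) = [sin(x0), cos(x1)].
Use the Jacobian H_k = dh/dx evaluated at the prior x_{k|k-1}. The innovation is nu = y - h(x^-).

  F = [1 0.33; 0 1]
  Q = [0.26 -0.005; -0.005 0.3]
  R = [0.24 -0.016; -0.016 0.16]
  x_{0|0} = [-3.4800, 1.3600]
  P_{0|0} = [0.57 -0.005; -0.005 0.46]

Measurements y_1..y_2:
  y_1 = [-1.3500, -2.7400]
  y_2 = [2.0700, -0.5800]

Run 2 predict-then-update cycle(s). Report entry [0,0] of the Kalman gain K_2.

K[0,0] = 0.6881

step 1: x^-=[-3.0312, 1.3600]  P^-=[0.8768 0.1418; 0.1418 0.7600]  H_jac=[-0.9939 0.0000; 0.0000 -0.9779]  S=[1.1062 0.1218; 0.1218 0.8867]  K=[-0.7824 -0.0489; -0.0357 -0.8332]  nu=[-1.2398, -2.9492]  x^+=[-1.9169, 3.8616]  P^+=[0.1881 -0.0048; -0.0048 0.1357]
step 2: x^-=[-0.6426, 3.8616]  P^-=[0.4598 0.0350; 0.0350 0.4357]  H_jac=[0.8005 0.0000; 0.0000 0.6594]  S=[0.5346 0.0025; 0.0025 0.3494]  K=[0.6881 0.0612; 0.0486 0.8219]  nu=[2.6693, 0.1718]  x^+=[1.2047, 4.1325]  P^+=[0.2051 -0.0019; -0.0019 0.1983]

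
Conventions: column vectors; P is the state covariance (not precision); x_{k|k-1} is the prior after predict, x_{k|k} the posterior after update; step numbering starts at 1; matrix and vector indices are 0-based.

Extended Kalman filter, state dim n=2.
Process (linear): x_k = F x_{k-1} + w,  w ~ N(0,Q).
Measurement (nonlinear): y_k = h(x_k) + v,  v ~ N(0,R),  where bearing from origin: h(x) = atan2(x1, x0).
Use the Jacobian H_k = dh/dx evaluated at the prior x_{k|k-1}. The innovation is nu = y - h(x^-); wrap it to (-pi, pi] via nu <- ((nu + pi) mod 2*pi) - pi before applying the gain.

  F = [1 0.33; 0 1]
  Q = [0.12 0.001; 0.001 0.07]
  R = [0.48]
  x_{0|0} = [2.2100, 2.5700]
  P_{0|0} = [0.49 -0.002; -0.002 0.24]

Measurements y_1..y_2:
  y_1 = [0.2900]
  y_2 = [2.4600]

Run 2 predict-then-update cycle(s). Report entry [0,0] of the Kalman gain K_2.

step 1: x^-=[3.0581, 2.5700]  P^-=[0.6348 0.0782; 0.0782 0.3100]  H_jac=[-0.1611 0.1916]  S=[0.5030]  K=[-0.1735; 0.0931]  nu=[-0.4089]  x^+=[3.1290, 2.5319]  P^+=[0.6197 0.0863; 0.0863 0.3056]
step 2: x^-=[3.9646, 2.5319]  P^-=[0.8299 0.1882; 0.1882 0.3756]  H_jac=[-0.1144 0.1792]  S=[0.4952]  K=[-0.1237; 0.0924]  nu=[1.8916]  x^+=[3.7306, 2.7068]  P^+=[0.8224 0.1938; 0.1938 0.3714]

K[0,0] = -0.1237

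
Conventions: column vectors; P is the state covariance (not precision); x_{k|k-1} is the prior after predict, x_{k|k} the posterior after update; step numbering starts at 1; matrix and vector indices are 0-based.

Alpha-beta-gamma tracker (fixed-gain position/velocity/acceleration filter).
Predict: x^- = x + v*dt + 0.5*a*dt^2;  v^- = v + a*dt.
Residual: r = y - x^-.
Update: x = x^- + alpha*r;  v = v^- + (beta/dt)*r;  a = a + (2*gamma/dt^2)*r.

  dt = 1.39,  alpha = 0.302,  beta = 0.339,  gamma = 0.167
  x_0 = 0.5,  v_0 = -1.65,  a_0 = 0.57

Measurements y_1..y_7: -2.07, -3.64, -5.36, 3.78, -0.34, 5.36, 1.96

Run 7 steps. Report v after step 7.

v_post = 3.6393

step 1: x_pred=-1.2429  r=-0.8271  x^+=-1.4927  v^+=-1.0594  a^+=0.4270
step 2: x_pred=-2.5527  r=-1.0873  x^+=-2.8811  v^+=-0.7310  a^+=0.2391
step 3: x_pred=-3.6663  r=-1.6937  x^+=-4.1778  v^+=-0.8118  a^+=-0.0537
step 4: x_pred=-5.3581  r=9.1381  x^+=-2.5984  v^+=1.3422  a^+=1.5260
step 5: x_pred=0.7413  r=-1.0813  x^+=0.4148  v^+=3.1995  a^+=1.3390
step 6: x_pred=6.1557  r=-0.7957  x^+=5.9154  v^+=4.8667  a^+=1.2015
step 7: x_pred=13.8409  r=-11.8809  x^+=10.2528  v^+=3.6393  a^+=-0.8523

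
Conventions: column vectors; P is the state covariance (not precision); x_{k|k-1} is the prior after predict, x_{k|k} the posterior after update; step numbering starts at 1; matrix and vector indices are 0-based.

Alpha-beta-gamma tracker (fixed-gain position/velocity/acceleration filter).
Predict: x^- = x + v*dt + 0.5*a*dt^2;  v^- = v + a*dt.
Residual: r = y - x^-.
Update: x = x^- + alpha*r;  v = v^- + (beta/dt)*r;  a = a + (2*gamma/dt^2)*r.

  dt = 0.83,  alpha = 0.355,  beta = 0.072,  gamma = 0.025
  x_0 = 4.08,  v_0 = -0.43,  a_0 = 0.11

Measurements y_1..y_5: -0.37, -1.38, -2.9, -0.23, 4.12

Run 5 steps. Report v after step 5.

step 1: x_pred=3.7610  r=-4.1310  x^+=2.2945  v^+=-0.6971  a^+=-0.1898
step 2: x_pred=1.6506  r=-3.0306  x^+=0.5747  v^+=-1.1175  a^+=-0.4098
step 3: x_pred=-0.4940  r=-2.4060  x^+=-1.3481  v^+=-1.6663  a^+=-0.5844
step 4: x_pred=-2.9325  r=2.7025  x^+=-1.9731  v^+=-1.9170  a^+=-0.3883
step 5: x_pred=-3.6979  r=7.8179  x^+=-0.9225  v^+=-1.5610  a^+=0.1792

v_post = -1.5610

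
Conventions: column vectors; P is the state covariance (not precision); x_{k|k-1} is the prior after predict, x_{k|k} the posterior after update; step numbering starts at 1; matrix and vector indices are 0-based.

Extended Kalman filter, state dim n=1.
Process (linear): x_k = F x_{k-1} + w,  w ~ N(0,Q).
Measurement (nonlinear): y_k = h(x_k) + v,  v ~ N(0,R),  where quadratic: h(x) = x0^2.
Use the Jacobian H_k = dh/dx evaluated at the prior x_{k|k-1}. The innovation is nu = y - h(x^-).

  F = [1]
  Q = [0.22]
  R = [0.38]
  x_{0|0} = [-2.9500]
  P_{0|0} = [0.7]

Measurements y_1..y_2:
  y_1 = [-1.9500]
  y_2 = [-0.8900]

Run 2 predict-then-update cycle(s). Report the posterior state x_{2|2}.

x_post = [-0.4253]

step 1: x^-=[-2.9500]  P^-=[0.9200]  H_jac=[-5.9000]  S=[32.4052]  K=[-0.1675]  nu=[-10.6525]  x^+=[-1.1657]  P^+=[0.0108]
step 2: x^-=[-1.1657]  P^-=[0.2308]  H_jac=[-2.3313]  S=[1.6344]  K=[-0.3292]  nu=[-2.2488]  x^+=[-0.4253]  P^+=[0.0537]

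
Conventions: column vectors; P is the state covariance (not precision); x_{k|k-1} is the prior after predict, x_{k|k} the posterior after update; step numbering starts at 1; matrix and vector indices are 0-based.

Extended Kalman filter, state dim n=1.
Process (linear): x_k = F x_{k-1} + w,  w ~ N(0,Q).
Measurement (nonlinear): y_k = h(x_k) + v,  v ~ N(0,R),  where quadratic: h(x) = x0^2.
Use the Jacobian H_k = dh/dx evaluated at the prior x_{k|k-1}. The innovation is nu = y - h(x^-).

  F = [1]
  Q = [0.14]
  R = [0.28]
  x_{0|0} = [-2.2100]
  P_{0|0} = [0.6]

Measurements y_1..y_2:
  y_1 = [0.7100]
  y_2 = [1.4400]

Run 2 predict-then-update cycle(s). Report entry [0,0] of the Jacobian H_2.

H_jac[0,0] = -2.5672

step 1: x^-=[-2.2100]  P^-=[0.7400]  H_jac=[-4.4200]  S=[14.7369]  K=[-0.2219]  nu=[-4.1741]  x^+=[-1.2836]  P^+=[0.0141]
step 2: x^-=[-1.2836]  P^-=[0.1541]  H_jac=[-2.5672]  S=[1.2953]  K=[-0.3053]  nu=[-0.2076]  x^+=[-1.2202]  P^+=[0.0333]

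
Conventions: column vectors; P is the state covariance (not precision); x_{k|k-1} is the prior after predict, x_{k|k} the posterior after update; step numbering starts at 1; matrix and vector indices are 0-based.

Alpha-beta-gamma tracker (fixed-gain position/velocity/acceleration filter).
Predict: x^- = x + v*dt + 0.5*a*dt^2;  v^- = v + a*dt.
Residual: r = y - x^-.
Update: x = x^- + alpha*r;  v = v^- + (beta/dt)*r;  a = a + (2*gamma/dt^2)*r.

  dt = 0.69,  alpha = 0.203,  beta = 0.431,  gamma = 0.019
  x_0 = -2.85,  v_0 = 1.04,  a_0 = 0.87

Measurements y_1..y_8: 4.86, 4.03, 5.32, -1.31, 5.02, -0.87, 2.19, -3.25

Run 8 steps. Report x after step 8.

x_post = -4.6627

step 1: x_pred=-1.9253  r=6.7853  x^+=-0.5479  v^+=5.8787  a^+=1.4116
step 2: x_pred=3.8444  r=0.1856  x^+=3.8821  v^+=6.9686  a^+=1.4264
step 3: x_pred=9.0299  r=-3.7099  x^+=8.2768  v^+=5.6354  a^+=1.1303
step 4: x_pred=12.4343  r=-13.7443  x^+=9.6442  v^+=-2.1699  a^+=0.0333
step 5: x_pred=8.1549  r=-3.1349  x^+=7.5185  v^+=-4.1051  a^+=-0.2169
step 6: x_pred=4.6343  r=-5.5043  x^+=3.5169  v^+=-7.6930  a^+=-0.6563
step 7: x_pred=-1.9475  r=4.1375  x^+=-1.1076  v^+=-5.5614  a^+=-0.3260
step 8: x_pred=-5.0226  r=1.7726  x^+=-4.6627  v^+=-4.6792  a^+=-0.1846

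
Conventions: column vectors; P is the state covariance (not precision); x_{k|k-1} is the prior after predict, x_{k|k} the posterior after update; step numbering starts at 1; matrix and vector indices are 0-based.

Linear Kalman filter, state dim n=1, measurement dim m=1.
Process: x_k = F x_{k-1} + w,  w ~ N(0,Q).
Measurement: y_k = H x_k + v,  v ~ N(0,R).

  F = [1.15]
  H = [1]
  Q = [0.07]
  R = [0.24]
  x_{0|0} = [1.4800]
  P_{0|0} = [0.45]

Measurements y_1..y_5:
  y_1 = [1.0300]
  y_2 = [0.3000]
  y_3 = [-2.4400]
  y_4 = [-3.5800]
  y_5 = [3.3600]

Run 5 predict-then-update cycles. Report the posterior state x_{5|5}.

x_post = [0.3114]

step 1: x^-=[1.7020]  P^-=[0.6651]  S=[0.9051]  K=[0.7348]  nu=[-0.6720]  x^+=[1.2082]  P^+=[0.1764]
step 2: x^-=[1.3894]  P^-=[0.3032]  S=[0.5432]  K=[0.5582]  nu=[-1.0894]  x^+=[0.7813]  P^+=[0.1340]
step 3: x^-=[0.8985]  P^-=[0.2472]  S=[0.4872]  K=[0.5074]  nu=[-3.3385]  x^+=[-0.7953]  P^+=[0.1218]
step 4: x^-=[-0.9146]  P^-=[0.2310]  S=[0.4710]  K=[0.4905]  nu=[-2.6654]  x^+=[-2.2220]  P^+=[0.1177]
step 5: x^-=[-2.5553]  P^-=[0.2257]  S=[0.4657]  K=[0.4846]  nu=[5.9153]  x^+=[0.3114]  P^+=[0.1163]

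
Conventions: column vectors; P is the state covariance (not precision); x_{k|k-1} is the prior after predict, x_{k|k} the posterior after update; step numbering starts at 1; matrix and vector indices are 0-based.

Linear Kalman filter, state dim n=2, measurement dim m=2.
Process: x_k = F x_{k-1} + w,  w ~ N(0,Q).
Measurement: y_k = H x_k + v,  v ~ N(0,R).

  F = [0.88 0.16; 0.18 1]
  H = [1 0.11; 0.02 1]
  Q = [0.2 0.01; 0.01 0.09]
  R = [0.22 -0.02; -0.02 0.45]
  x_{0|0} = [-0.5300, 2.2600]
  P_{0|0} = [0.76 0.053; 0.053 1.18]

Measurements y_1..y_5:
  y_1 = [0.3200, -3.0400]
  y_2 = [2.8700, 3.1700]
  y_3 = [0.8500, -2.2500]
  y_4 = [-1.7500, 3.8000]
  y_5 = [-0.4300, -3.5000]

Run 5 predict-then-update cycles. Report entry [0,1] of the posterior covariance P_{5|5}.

step 1: x^-=[-0.1048, 2.1646]  P^-=[0.8337 0.3674; 0.3674 1.3137]  S=[1.1504 0.5093; 0.5093 1.7787]  K=[0.7607 -0.0019; 0.1330 0.7046]  nu=[0.1867, -5.2025]  x^+=[0.0472, -1.4763]  P^+=[0.1695 -0.0195; -0.0195 0.3148]
step 2: x^-=[-0.1947, -1.4678]  P^-=[0.3339 0.0695; 0.0695 0.4033]  S=[0.5740 0.1007; 0.1007 0.8562]  K=[0.5915 0.0194; 0.1179 0.4588]  nu=[3.2261, 4.6417]  x^+=[1.8038, 1.0421]  P^+=[0.1304 -0.0057; -0.0057 0.2042]
step 3: x^-=[1.7541, 1.3667]  P^-=[0.3046 0.0581; 0.0581 0.2964]  S=[0.5410 0.0770; 0.0770 0.7488]  K=[0.5710 0.0271; 0.1129 0.3857]  nu=[-1.0544, -3.6518]  x^+=[1.0530, -0.1609]  P^+=[0.1253 -0.0017; -0.0017 0.1714]
step 4: x^-=[0.9009, 0.0286]  P^-=[0.3009 0.0557; 0.0557 0.2648]  S=[0.5364 0.0710; 0.0710 0.7171]  K=[0.5685 0.0298; 0.1105 0.3599]  nu=[-2.6541, 3.7534]  x^+=[-0.4961, 1.0859]  P^+=[0.1245 -0.0005; -0.0005 0.1597]
step 5: x^-=[-0.2628, 0.9967]  P^-=[0.3004 0.0549; 0.0549 0.2536]  S=[0.5355 0.0689; 0.0689 0.7059]  K=[0.5682 0.0308; 0.1095 0.3501]  nu=[-0.2768, -4.4914]  x^+=[-0.5584, -0.6062]  P^+=[0.1244 -0.0000; -0.0000 0.1554]

P_post[0,1] = -0.0000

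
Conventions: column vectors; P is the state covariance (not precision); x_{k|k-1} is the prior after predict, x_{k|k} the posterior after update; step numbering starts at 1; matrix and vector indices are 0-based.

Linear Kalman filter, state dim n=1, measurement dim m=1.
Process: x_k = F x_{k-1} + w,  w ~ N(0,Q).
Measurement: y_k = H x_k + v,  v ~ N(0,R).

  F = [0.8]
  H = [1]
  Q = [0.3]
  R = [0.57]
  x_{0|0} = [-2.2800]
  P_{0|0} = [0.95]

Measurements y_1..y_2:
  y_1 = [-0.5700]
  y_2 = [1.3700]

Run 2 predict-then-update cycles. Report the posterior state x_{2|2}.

x_post = [0.2172]

step 1: x^-=[-1.8240]  P^-=[0.9080]  S=[1.4780]  K=[0.6143]  nu=[1.2540]  x^+=[-1.0536]  P^+=[0.3502]
step 2: x^-=[-0.8429]  P^-=[0.5241]  S=[1.0941]  K=[0.4790]  nu=[2.2129]  x^+=[0.2172]  P^+=[0.2730]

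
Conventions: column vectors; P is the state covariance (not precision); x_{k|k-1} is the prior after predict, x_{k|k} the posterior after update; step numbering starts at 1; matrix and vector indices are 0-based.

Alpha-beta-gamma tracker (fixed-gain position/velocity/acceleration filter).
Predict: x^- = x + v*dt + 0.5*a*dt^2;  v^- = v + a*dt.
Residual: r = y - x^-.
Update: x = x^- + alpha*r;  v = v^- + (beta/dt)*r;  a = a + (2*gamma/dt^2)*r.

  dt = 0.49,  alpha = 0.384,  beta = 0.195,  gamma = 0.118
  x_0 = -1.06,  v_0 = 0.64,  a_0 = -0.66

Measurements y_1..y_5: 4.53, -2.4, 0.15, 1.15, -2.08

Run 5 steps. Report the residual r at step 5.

resid = -3.1888

step 1: x_pred=-0.8256  r=5.3556  x^+=1.2309  v^+=2.4479  a^+=4.6042
step 2: x_pred=2.9831  r=-5.3831  x^+=0.9160  v^+=2.5617  a^+=-0.6870
step 3: x_pred=2.0888  r=-1.9388  x^+=1.3443  v^+=1.4535  a^+=-2.5927
step 4: x_pred=1.7452  r=-0.5952  x^+=1.5167  v^+=-0.0538  a^+=-3.1778
step 5: x_pred=1.1088  r=-3.1888  x^+=-0.1157  v^+=-2.8799  a^+=-6.3121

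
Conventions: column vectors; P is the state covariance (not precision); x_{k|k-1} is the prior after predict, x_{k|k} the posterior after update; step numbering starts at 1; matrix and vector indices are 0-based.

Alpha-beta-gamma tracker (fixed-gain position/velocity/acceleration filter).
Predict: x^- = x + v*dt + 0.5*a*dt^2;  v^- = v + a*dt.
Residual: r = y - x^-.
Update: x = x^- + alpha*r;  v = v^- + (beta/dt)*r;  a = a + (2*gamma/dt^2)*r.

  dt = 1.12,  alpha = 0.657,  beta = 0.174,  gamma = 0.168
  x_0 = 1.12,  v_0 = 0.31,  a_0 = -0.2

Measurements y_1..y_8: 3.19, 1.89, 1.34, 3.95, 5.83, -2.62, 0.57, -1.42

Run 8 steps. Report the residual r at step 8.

resid = 0.8375

step 1: x_pred=1.3418  r=1.8482  x^+=2.5561  v^+=0.3731  a^+=0.2951
step 2: x_pred=3.1590  r=-1.2690  x^+=2.3253  v^+=0.5065  a^+=-0.0449
step 3: x_pred=2.8644  r=-1.5244  x^+=1.8629  v^+=0.2194  a^+=-0.4532
step 4: x_pred=1.8244  r=2.1256  x^+=3.2209  v^+=0.0421  a^+=0.1162
step 5: x_pred=3.3409  r=2.4891  x^+=4.9762  v^+=0.5589  a^+=0.7829
step 6: x_pred=6.0933  r=-8.7133  x^+=0.3687  v^+=0.0821  a^+=-1.5510
step 7: x_pred=-0.5122  r=1.0822  x^+=0.1988  v^+=-1.4869  a^+=-1.2611
step 8: x_pred=-2.2575  r=0.8375  x^+=-1.7072  v^+=-2.7692  a^+=-1.0368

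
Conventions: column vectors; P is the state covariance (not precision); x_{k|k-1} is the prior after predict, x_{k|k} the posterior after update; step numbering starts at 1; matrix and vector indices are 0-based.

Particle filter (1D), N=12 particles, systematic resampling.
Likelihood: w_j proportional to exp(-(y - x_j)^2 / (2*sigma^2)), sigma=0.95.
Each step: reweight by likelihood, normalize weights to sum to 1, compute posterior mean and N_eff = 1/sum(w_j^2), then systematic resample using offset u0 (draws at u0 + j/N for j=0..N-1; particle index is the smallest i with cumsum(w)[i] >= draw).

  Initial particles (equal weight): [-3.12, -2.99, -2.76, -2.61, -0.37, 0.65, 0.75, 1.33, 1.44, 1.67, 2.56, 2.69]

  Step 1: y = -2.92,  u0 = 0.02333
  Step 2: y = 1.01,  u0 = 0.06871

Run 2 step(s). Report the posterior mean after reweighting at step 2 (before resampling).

post_mean = -2.7258

step 1: w=[0.2484, 0.2532, 0.2503, 0.2408, 0.0069, 0.0002, 0.0001, 0.0000, 0.0000, 0.0000, 0.0000, 0.0000]  mean=-2.8537  Neff=4.0569  idx=[0, 0, 0, 1, 1, 1, 2, 2, 2, 3, 3, 3]
step 2: w=[0.0201, 0.0201, 0.0201, 0.0361, 0.0361, 0.0361, 0.0973, 0.0973, 0.0973, 0.1798, 0.1798, 0.1798]  mean=-2.7258  Neff=7.6634  idx=[3, 5, 6, 7, 8, 9, 9, 10, 10, 10, 11, 11]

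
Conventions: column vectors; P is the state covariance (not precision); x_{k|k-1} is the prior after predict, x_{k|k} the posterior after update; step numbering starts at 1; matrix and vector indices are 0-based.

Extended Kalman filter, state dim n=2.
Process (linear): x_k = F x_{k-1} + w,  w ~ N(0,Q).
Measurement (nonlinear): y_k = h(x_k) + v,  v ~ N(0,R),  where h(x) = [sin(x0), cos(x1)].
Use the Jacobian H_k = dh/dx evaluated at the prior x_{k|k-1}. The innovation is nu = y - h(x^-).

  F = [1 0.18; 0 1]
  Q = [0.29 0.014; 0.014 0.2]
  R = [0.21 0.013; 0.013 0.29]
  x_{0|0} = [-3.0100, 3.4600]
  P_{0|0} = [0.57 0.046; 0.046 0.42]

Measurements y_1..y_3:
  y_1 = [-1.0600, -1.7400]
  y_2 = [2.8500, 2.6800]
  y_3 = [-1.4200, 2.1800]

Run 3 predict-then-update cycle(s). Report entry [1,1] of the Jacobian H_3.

H_jac[1,1] = -0.4936

step 1: x^-=[-2.3872, 3.4600]  P^-=[0.8902 0.1356; 0.1356 0.6200]  H_jac=[-0.7287 0.0000; 0.0000 0.3131]  S=[0.6827 -0.0179; -0.0179 0.3508]  K=[-0.9483 0.0725; -0.1304 0.5467]  nu=[-0.3752, -0.7903]  x^+=[-2.0888, 3.0769]  P^+=[0.2720 0.0278; 0.0278 0.5010]
step 2: x^-=[-1.5349, 3.0769]  P^-=[0.5882 0.1320; 0.1320 0.7010]  H_jac=[0.0358 0.0000; 0.0000 -0.0647]  S=[0.2108 0.0127; 0.0127 0.2929]  K=[0.1021 -0.0336; 0.0319 -0.1561]  nu=[3.8494, 3.6779]  x^+=[-1.2654, 2.6253]  P^+=[0.5858 0.1300; 0.1300 0.6938]
step 3: x^-=[-0.7929, 2.6253]  P^-=[0.9451 0.2689; 0.2689 0.8938]  H_jac=[0.7018 0.0000; 0.0000 -0.4936]  S=[0.6755 -0.0801; -0.0801 0.5078]  K=[0.9690 -0.1084; 0.1796 -0.8405]  nu=[-0.7076, 3.0497]  x^+=[-1.8093, -0.0651]  P^+=[0.2880 0.0382; 0.0382 0.4891]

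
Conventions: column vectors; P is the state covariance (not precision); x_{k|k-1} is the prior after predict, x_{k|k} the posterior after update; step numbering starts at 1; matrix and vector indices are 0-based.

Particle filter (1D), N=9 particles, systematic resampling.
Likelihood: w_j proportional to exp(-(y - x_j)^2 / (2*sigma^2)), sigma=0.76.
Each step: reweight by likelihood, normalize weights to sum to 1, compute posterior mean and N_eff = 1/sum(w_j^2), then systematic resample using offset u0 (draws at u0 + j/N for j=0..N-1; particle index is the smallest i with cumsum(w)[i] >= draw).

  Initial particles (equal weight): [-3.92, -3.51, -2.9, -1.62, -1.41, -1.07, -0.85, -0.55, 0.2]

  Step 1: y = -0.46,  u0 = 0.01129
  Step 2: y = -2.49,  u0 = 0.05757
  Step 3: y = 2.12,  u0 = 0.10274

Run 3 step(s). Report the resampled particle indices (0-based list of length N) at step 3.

step 1: w=[0.0000, 0.0001, 0.0014, 0.0769, 0.1129, 0.1787, 0.2161, 0.2448, 0.1691]  mean=-0.7639  Neff=5.3816  idx=[3, 4, 5, 5, 6, 6, 7, 7, 8]
step 2: w=[0.3447, 0.2418, 0.1159, 0.1159, 0.0647, 0.0647, 0.0255, 0.0255, 0.0013]  mean=-1.2852  Neff=4.6764  idx=[0, 0, 0, 1, 1, 2, 3, 4, 5]
step 3: w=[0.0042, 0.0042, 0.0042, 0.0156, 0.0156, 0.1130, 0.1130, 0.3651, 0.3651]  mean=-0.9268  Neff=3.4162  idx=[5, 6, 7, 7, 7, 8, 8, 8, 8]

resampled_idx = [5, 6, 7, 7, 7, 8, 8, 8, 8]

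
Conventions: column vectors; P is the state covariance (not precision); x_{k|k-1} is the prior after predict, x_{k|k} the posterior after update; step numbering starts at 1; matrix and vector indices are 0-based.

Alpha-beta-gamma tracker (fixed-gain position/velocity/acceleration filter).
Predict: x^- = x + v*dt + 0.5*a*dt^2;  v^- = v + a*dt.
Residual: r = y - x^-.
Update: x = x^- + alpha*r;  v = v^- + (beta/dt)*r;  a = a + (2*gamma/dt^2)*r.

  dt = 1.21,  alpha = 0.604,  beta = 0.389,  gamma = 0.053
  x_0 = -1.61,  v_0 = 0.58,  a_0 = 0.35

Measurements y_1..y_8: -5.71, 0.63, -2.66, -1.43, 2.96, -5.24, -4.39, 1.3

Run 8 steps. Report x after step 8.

x_post = -1.6261

step 1: x_pred=-0.6520  r=-5.0580  x^+=-3.7070  v^+=-0.6226  a^+=-0.0162
step 2: x_pred=-4.4722  r=5.1022  x^+=-1.3905  v^+=0.9981  a^+=0.3532
step 3: x_pred=0.0758  r=-2.7358  x^+=-1.5766  v^+=0.5460  a^+=0.1551
step 4: x_pred=-0.8025  r=-0.6275  x^+=-1.1815  v^+=0.5319  a^+=0.1097
step 5: x_pred=-0.4576  r=3.4176  x^+=1.6066  v^+=1.7634  a^+=0.3571
step 6: x_pred=4.0017  r=-9.2417  x^+=-1.5803  v^+=-0.7756  a^+=-0.3120
step 7: x_pred=-2.7472  r=-1.6428  x^+=-3.7394  v^+=-1.6813  a^+=-0.4309
step 8: x_pred=-6.0892  r=7.3892  x^+=-1.6261  v^+=0.1729  a^+=0.1041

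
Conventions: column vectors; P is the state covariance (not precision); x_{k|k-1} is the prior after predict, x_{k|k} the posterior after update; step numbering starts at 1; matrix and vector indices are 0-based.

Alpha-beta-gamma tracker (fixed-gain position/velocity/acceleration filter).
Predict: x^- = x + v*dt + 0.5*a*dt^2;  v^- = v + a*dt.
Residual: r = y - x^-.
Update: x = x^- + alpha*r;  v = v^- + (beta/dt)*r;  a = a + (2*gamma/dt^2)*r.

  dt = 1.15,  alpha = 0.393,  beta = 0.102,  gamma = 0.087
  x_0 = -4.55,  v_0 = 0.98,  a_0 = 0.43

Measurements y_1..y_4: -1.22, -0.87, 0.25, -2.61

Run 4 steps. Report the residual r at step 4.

step 1: x_pred=-3.1387  r=1.9187  x^+=-2.3846  v^+=1.6447  a^+=0.6824
step 2: x_pred=-0.0420  r=-0.8280  x^+=-0.3674  v^+=2.3560  a^+=0.5735
step 3: x_pred=2.7213  r=-2.4713  x^+=1.7501  v^+=2.7964  a^+=0.2484
step 4: x_pred=5.1301  r=-7.7401  x^+=2.0882  v^+=2.3955  a^+=-0.7700

resid = -7.7401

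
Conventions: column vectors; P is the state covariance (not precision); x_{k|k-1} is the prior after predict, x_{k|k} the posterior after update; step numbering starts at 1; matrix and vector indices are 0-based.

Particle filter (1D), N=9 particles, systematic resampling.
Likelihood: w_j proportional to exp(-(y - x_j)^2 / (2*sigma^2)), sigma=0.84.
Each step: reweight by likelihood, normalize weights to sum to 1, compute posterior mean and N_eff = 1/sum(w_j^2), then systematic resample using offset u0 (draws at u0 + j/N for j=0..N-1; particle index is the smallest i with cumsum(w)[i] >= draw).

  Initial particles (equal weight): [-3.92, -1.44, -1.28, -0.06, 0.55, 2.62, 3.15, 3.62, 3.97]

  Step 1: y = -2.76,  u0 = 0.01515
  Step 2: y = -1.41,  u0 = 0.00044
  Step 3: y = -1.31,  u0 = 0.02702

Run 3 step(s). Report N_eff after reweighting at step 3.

N_eff = 8.0158

step 1: w=[0.4310, 0.3253, 0.2368, 0.0064, 0.0005, 0.0000, 0.0000, 0.0000, 0.0000]  mean=-2.4611  Neff=2.8760  idx=[0, 0, 0, 0, 1, 1, 1, 2, 2]
step 2: w=[0.0023, 0.0023, 0.0023, 0.0023, 0.1991, 0.1991, 0.1991, 0.1968, 0.1968]  mean=-1.3998  Neff=5.0923  idx=[0, 4, 5, 5, 6, 6, 7, 7, 8]
step 3: w=[0.0010, 0.1243, 0.1243, 0.1243, 0.1243, 0.1243, 0.1258, 0.1258, 0.1258]  mean=-1.3821  Neff=8.0158  idx=[1, 2, 2, 3, 4, 5, 6, 7, 8]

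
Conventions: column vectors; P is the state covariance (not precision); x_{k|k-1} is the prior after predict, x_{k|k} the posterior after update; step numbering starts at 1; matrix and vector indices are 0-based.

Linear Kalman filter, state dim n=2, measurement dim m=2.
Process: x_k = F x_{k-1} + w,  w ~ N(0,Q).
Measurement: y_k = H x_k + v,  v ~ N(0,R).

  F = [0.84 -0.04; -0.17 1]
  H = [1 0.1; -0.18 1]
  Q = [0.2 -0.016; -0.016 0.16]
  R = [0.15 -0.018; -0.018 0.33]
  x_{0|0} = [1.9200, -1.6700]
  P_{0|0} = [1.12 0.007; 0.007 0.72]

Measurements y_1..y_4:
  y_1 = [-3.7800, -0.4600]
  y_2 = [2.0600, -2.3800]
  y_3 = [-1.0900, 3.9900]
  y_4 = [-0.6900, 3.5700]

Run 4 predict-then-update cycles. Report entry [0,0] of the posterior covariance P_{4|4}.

P_post[0,0] = 0.0970

step 1: x^-=[1.6796, -1.9964]  P^-=[0.9910 -0.1988; -0.1988 0.9100]  S=[1.1103 -0.3006; -0.3006 1.3437]  K=[0.8501 -0.0905; 0.0995 0.7261]  nu=[-5.2600, 1.8387]  x^+=[-2.9584, -1.1846]  P^+=[0.1313 -0.0215; -0.0215 0.2340]
step 2: x^-=[-2.4376, -0.6817]  P^-=[0.2945 -0.0623; -0.0623 0.4051]  S=[0.4360 -0.0917; -0.0917 0.7671]  K=[0.6456 -0.0732; 0.0657 0.5506]  nu=[4.5658, -2.1371]  x^+=[0.6665, -1.5582]  P^+=[0.0999 -0.0178; -0.0178 0.1773]
step 3: x^-=[0.6222, -1.6715]  P^-=[0.2720 -0.0524; -0.0524 0.3462]  S=[0.4150 -0.0838; -0.0838 0.7039]  K=[0.6289 -0.0691; 0.0606 0.5125]  nu=[-1.5451, 5.7735]  x^+=[-0.7486, 1.1937]  P^+=[0.0972 -0.0166; -0.0166 0.1650]
step 4: x^-=[-0.6766, 1.3210]  P^-=[0.2700 -0.0506; -0.0506 0.3335]  S=[0.4132 -0.0829; -0.0829 0.6905]  K=[0.6275 -0.0683; 0.0593 0.5033]  nu=[-0.1455, 2.1272]  x^+=[-0.9132, 2.3830]  P^+=[0.0970 -0.0164; -0.0164 0.1621]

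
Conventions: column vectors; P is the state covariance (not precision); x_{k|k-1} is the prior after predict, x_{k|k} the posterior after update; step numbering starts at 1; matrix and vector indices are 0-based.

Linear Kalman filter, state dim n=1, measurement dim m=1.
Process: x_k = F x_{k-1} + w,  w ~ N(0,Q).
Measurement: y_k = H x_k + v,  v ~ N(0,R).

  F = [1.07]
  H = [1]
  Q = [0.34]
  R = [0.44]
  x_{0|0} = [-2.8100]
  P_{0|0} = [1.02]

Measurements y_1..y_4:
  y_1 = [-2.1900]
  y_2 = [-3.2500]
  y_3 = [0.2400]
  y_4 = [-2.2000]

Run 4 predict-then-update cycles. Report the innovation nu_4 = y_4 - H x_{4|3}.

innov = [-0.9802]

step 1: x^-=[-3.0067]  P^-=[1.5078]  S=[1.9478]  K=[0.7741]  nu=[0.8167]  x^+=[-2.3745]  P^+=[0.3406]
step 2: x^-=[-2.5407]  P^-=[0.7300]  S=[1.1700]  K=[0.6239]  nu=[-0.7093]  x^+=[-2.9832]  P^+=[0.2745]
step 3: x^-=[-3.1921]  P^-=[0.6543]  S=[1.0943]  K=[0.5979]  nu=[3.4321]  x^+=[-1.1400]  P^+=[0.2631]
step 4: x^-=[-1.2198]  P^-=[0.6412]  S=[1.0812]  K=[0.5930]  nu=[-0.9802]  x^+=[-1.8011]  P^+=[0.2609]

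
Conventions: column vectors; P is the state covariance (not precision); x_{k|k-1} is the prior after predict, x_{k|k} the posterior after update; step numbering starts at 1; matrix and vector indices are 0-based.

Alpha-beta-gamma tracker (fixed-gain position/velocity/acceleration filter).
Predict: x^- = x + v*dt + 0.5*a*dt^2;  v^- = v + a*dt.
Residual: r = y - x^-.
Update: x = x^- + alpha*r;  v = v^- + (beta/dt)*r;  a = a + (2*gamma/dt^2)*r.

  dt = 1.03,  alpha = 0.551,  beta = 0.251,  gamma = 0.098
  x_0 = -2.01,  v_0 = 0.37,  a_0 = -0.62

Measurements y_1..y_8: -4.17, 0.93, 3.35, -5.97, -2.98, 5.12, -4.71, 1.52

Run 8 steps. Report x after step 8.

x_post = 0.2388

step 1: x_pred=-1.9578  r=-2.2122  x^+=-3.1767  v^+=-0.8077  a^+=-1.0287
step 2: x_pred=-4.5543  r=5.4843  x^+=-1.5325  v^+=-0.5308  a^+=-0.0155
step 3: x_pred=-2.0874  r=5.4374  x^+=0.9086  v^+=0.7783  a^+=0.9891
step 4: x_pred=2.2349  r=-8.2049  x^+=-2.2860  v^+=-0.2024  a^+=-0.5268
step 5: x_pred=-2.7739  r=-0.2061  x^+=-2.8875  v^+=-0.7952  a^+=-0.5649
step 6: x_pred=-4.0062  r=9.1262  x^+=1.0223  v^+=0.8469  a^+=1.1212
step 7: x_pred=2.4894  r=-7.1994  x^+=-1.4775  v^+=0.2473  a^+=-0.2089
step 8: x_pred=-1.3335  r=2.8535  x^+=0.2388  v^+=0.7276  a^+=0.3183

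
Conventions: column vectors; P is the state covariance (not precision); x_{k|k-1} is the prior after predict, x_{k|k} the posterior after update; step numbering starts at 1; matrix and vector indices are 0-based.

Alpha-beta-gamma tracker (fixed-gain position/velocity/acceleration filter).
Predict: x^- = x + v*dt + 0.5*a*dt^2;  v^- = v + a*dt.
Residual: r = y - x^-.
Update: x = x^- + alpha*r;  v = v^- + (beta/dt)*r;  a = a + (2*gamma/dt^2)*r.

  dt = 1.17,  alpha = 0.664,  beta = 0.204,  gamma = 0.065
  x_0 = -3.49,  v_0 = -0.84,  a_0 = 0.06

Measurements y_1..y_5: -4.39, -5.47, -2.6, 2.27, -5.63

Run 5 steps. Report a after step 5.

step 1: x_pred=-4.4317  r=0.0417  x^+=-4.4040  v^+=-0.7625  a^+=0.0640
step 2: x_pred=-5.2524  r=-0.2176  x^+=-5.3969  v^+=-0.7256  a^+=0.0433
step 3: x_pred=-6.2162  r=3.6162  x^+=-3.8151  v^+=-0.0444  a^+=0.3867
step 4: x_pred=-3.6024  r=5.8724  x^+=0.2969  v^+=1.4319  a^+=0.9444
step 5: x_pred=2.6186  r=-8.2486  x^+=-2.8585  v^+=1.0986  a^+=0.1611

a_post = 0.1611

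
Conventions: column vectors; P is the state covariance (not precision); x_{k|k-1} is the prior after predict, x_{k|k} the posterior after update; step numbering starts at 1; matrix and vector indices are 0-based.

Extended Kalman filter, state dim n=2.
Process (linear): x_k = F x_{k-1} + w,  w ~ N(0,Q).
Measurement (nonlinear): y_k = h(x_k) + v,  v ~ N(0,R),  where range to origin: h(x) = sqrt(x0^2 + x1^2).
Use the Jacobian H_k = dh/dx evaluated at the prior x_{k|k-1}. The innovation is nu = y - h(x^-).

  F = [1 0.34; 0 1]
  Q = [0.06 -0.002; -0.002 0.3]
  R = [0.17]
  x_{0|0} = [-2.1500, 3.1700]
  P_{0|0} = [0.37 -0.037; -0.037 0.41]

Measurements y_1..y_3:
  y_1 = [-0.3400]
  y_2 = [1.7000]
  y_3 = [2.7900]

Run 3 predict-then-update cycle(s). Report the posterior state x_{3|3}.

step 1: x^-=[-1.0722, 3.1700]  P^-=[0.4522 0.1004; 0.1004 0.7100]  H_jac=[-0.3204 0.9473]  S=[0.7926]  K=[-0.0628; 0.8080]  nu=[-3.6864]  x^+=[-0.8406, 0.1914]  P^+=[0.4491 0.1406; 0.1406 0.1926]
step 2: x^-=[-0.7755, 0.1914]  P^-=[0.6270 0.2041; 0.2041 0.4926]  H_jac=[-0.9709 0.2397]  S=[0.6943]  K=[-0.8063; -0.1154]  nu=[0.9012]  x^+=[-1.5022, 0.0875]  P^+=[0.1756 0.1395; 0.1395 0.4833]
step 3: x^-=[-1.4724, 0.0875]  P^-=[0.3864 0.3018; 0.3018 0.7833]  H_jac=[-0.9982 0.0593]  S=[0.5220]  K=[-0.7045; -0.4882]  nu=[1.3150]  x^+=[-2.3989, -0.5545]  P^+=[0.1272 0.1223; 0.1223 0.6589]

x_post = [-2.3989, -0.5545]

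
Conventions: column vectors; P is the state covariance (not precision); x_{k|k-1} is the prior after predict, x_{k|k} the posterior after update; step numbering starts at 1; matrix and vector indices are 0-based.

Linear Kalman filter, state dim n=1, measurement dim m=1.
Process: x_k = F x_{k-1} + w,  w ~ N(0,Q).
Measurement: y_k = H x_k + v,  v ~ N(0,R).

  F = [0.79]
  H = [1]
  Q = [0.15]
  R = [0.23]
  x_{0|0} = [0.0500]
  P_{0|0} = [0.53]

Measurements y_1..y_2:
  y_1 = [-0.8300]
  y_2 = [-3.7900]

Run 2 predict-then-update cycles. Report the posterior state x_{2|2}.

x_post = [-2.1718]

step 1: x^-=[0.0395]  P^-=[0.4808]  S=[0.7108]  K=[0.6764]  nu=[-0.8695]  x^+=[-0.5486]  P^+=[0.1556]
step 2: x^-=[-0.4334]  P^-=[0.2471]  S=[0.4771]  K=[0.5179]  nu=[-3.3566]  x^+=[-2.1718]  P^+=[0.1191]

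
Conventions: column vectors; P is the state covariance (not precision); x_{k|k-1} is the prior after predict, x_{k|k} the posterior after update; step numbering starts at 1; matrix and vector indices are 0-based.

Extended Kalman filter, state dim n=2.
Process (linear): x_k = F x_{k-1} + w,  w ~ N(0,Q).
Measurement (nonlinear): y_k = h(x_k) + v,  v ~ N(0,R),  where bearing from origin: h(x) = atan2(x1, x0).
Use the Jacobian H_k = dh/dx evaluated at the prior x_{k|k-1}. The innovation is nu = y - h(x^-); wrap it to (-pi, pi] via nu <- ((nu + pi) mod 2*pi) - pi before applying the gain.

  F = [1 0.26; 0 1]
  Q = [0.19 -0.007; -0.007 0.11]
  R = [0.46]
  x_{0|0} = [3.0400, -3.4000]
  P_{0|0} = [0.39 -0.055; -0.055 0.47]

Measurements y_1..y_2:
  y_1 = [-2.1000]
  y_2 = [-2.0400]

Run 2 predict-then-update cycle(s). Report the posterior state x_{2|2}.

step 1: x^-=[2.1560, -3.4000]  P^-=[0.5832 0.0602; 0.0602 0.5800]  H_jac=[0.2098 0.1330]  S=[0.4993]  K=[0.2611; 0.1798]  nu=[-1.0943]  x^+=[1.8703, -3.5968]  P^+=[0.5491 0.0368; 0.0368 0.5639]
step 2: x^-=[0.9352, -3.5968]  P^-=[0.7964 0.1764; 0.1764 0.6739]  H_jac=[0.2604 0.0677]  S=[0.5233]  K=[0.4191; 0.1750]  nu=[-0.7236]  x^+=[0.6319, -3.7234]  P^+=[0.7045 0.1380; 0.1380 0.6578]

x_post = [0.6319, -3.7234]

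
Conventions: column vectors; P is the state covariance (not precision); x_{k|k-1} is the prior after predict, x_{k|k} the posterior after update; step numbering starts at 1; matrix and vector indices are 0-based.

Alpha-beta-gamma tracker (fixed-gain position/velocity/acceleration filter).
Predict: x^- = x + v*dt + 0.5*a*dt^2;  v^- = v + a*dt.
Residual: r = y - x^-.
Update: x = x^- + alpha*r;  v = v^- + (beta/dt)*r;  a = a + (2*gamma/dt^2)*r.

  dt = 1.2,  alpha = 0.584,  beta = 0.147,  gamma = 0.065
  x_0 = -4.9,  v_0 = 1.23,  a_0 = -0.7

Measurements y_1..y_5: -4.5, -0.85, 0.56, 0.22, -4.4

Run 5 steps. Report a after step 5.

a_post = -0.3330

step 1: x_pred=-3.9280  r=-0.5720  x^+=-4.2620  v^+=0.3199  a^+=-0.7516
step 2: x_pred=-4.4193  r=3.5693  x^+=-2.3348  v^+=-0.1448  a^+=-0.4294
step 3: x_pred=-2.8178  r=3.3778  x^+=-0.8451  v^+=-0.2463  a^+=-0.1245
step 4: x_pred=-1.2303  r=1.4503  x^+=-0.3833  v^+=-0.2180  a^+=0.0065
step 5: x_pred=-0.6403  r=-3.7597  x^+=-2.8360  v^+=-0.6708  a^+=-0.3330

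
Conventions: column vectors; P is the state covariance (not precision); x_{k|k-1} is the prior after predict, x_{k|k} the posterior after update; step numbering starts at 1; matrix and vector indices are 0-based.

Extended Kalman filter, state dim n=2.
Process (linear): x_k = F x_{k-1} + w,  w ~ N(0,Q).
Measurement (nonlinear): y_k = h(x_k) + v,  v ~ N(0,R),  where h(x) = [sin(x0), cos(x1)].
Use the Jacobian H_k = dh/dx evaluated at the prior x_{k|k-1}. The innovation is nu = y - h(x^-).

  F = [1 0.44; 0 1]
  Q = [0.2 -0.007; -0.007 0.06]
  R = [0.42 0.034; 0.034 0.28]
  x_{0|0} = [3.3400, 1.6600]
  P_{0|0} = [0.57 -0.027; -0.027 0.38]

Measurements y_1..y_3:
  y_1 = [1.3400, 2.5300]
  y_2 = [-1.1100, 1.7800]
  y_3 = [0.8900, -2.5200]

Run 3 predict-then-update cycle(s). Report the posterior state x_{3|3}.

x_post = [2.7514, 0.5924]

step 1: x^-=[4.0704, 1.6600]  P^-=[0.8198 0.1332; 0.1332 0.4400]  H_jac=[-0.5988 0.0000; 0.0000 -0.9960]  S=[0.7139 0.1134; 0.1134 0.7165]  K=[-0.6751 -0.0783; -0.0149 -0.6093]  nu=[2.1409, 2.6191]  x^+=[2.4200, 0.0323]  P^+=[0.4780 0.0450; 0.0450 0.1718]
step 2: x^-=[2.4342, 0.0323]  P^-=[0.7509 0.1136; 0.1136 0.2318]  H_jac=[-0.7601 0.0000; 0.0000 -0.0323]  S=[0.8538 0.0368; 0.0368 0.2802]  K=[-0.6717 0.0751; -0.1006 -0.0135]  nu=[-1.7599, 0.7805]  x^+=[3.6749, 0.1988]  P^+=[0.3678 0.0562; 0.0562 0.2230]
step 3: x^-=[3.7624, 0.1988]  P^-=[0.6604 0.1473; 0.1473 0.2830]  H_jac=[-0.8134 0.0000; 0.0000 -0.1975]  S=[0.8570 0.0577; 0.0577 0.2910]  K=[-0.6285 0.0246; -0.1286 -0.1665]  nu=[1.4717, -3.5003]  x^+=[2.7514, 0.5924]  P^+=[0.3235 0.0734; 0.0734 0.2583]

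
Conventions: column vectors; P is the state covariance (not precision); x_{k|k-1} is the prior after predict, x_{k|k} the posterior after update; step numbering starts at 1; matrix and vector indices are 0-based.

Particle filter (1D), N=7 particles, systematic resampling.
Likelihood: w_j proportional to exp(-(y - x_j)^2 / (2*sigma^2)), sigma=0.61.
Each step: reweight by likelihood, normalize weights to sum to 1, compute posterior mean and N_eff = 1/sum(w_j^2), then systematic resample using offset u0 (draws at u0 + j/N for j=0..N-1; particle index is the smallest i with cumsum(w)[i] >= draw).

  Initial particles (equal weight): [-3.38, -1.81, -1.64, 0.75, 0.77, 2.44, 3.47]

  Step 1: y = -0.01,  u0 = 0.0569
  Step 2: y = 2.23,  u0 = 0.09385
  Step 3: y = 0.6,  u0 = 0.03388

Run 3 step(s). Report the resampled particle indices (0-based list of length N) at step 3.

step 1: w=[0.0000, 0.0136, 0.0299, 0.4880, 0.4682, 0.0003, 0.0000]  mean=0.6537  Neff=2.1814  idx=[3, 3, 3, 3, 4, 4, 4]
step 2: w=[0.1380, 0.1380, 0.1380, 0.1380, 0.1493, 0.1493, 0.1493]  mean=0.7590  Neff=6.9892  idx=[0, 1, 2, 3, 4, 5, 6]
step 3: w=[0.1434, 0.1434, 0.1434, 0.1434, 0.1422, 0.1422, 0.1422]  mean=0.7585  Neff=6.9999  idx=[0, 1, 2, 3, 4, 5, 6]

resampled_idx = [0, 1, 2, 3, 4, 5, 6]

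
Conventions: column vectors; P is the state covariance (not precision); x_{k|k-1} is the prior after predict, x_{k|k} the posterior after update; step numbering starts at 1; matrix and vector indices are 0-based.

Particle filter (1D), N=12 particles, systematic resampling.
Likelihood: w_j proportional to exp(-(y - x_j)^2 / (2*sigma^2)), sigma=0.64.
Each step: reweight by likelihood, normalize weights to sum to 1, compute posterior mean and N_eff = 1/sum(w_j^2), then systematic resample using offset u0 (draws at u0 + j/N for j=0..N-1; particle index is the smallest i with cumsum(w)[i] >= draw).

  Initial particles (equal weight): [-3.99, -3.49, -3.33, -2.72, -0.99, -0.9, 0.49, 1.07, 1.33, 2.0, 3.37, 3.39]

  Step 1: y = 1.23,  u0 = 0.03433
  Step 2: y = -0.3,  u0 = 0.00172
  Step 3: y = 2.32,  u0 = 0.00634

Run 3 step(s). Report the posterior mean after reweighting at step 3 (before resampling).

post_mean = 1.0709

step 1: w=[0.0000, 0.0000, 0.0000, 0.0000, 0.0008, 0.0013, 0.1727, 0.3266, 0.3328, 0.1634, 0.0013, 0.0011]  mean=1.2096  Neff=3.6504  idx=[6, 6, 7, 7, 7, 7, 8, 8, 8, 8, 9, 9]
step 2: w=[0.3117, 0.3117, 0.0675, 0.0675, 0.0675, 0.0675, 0.0261, 0.0261, 0.0261, 0.0261, 0.0010, 0.0010]  mean=0.7375  Neff=4.6444  idx=[0, 0, 0, 0, 1, 1, 1, 1, 2, 3, 5, 6]
step 3: w=[0.0190, 0.0190, 0.0190, 0.0190, 0.0190, 0.0190, 0.0190, 0.0190, 0.1684, 0.1684, 0.1684, 0.3428]  mean=1.0709  Neff=4.8681  idx=[0, 4, 8, 8, 9, 9, 10, 10, 11, 11, 11, 11]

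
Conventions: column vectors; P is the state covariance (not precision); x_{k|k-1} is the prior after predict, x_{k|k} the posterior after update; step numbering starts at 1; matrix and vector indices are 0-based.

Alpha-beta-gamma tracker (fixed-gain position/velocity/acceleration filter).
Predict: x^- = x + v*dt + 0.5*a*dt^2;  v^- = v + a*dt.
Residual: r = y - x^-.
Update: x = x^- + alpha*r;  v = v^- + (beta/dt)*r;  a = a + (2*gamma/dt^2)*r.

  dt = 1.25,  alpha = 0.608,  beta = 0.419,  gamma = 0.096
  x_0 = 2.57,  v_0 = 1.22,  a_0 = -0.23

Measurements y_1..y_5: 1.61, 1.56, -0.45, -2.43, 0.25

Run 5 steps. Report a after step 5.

a_post = 0.1448

step 1: x_pred=3.9153  r=-2.3053  x^+=2.5137  v^+=0.1598  a^+=-0.5133
step 2: x_pred=2.3124  r=-0.7524  x^+=1.8549  v^+=-0.7340  a^+=-0.6057
step 3: x_pred=0.4642  r=-0.9142  x^+=-0.0916  v^+=-1.7976  a^+=-0.7181
step 4: x_pred=-2.8997  r=0.4697  x^+=-2.6141  v^+=-2.5378  a^+=-0.6603
step 5: x_pred=-6.3022  r=6.5522  x^+=-2.3185  v^+=-1.1669  a^+=0.1448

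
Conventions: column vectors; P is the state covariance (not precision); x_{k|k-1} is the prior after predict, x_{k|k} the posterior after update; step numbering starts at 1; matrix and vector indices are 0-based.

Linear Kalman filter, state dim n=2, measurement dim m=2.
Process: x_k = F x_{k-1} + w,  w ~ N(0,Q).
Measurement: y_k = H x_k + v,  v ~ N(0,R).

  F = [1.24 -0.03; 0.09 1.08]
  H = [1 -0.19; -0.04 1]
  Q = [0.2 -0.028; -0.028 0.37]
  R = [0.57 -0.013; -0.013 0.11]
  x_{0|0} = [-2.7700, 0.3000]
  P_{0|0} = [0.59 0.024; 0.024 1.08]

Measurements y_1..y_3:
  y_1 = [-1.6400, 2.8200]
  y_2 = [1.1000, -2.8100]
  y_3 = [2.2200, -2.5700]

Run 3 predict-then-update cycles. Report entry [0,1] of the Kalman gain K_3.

K[0,1] = 0.0990

step 1: x^-=[-3.4438, 0.0747]  P^-=[1.1064 0.0349; 0.0349 1.6392]  S=[1.7223 -0.3335; -0.3335 1.7481]  K=[0.6620 0.1210; 0.0217 0.9410]  nu=[1.8180, 2.6075]  x^+=[-1.9250, 2.5678]  P^+=[0.3795 0.0199; 0.0199 0.1040]
step 2: x^-=[-2.4640, 2.5999]  P^-=[0.7822 0.0376; 0.0376 0.4983]  S=[1.3559 -0.1011; -0.1011 0.6065]  K=[0.5796 0.1070; 0.0192 0.8223]  nu=[4.0580, -5.5085]  x^+=[-0.7013, -1.8515]  P^+=[0.3323 0.0175; 0.0175 0.0909]
step 3: x^-=[-0.8140, -2.0628]  P^-=[0.7097 0.0296; 0.0296 0.4821]  S=[1.2859 -0.1032; -0.1032 0.5909]  K=[0.5555 0.0990; 0.0173 0.8169]  nu=[2.6421, -0.5398]  x^+=[0.6002, -2.4580]  P^+=[0.3185 0.0164; 0.0164 0.0903]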